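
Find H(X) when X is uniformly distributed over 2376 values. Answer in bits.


H = log2(n) = log2(2376) = 11.2143

11.2143 bits


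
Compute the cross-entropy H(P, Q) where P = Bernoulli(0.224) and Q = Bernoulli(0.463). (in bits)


H(P,Q) = -p*log2(q) - (1-p)*log2(1-q). -0.224*log2(0.463) = 0.248845; -0.776*log2(0.537) = 0.696077. H(P,Q) = 0.248845 + 0.696077 = 0.9449

0.9449 bits


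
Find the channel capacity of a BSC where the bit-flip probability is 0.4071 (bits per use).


H(p) = -p*log2(p) - (1-p)*log2(1-p) = -0.4071*log2(0.4071) - 0.5929*log2(0.5929) = 0.527823 + 0.447129 = 0.975. C = 1 - H(p) = 1 - 0.975 = 0.025

0.025 bits


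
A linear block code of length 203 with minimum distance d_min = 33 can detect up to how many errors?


Detection capability = d_min - 1 = 33 - 1 = 32

32 errors


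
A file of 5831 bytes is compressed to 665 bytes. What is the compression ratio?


Ratio = original / compressed = 5831 / 665 = 8.7684

8.7684


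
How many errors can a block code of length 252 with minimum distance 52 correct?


Correction capability = floor((d-1)/2) = floor((52-1)/2) = 25

25 errors


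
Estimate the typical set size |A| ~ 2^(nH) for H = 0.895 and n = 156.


log2|A_typical| = nH = 156 * 0.895 = 139.62, so |A_typical| ~ 2^139.62 = 1.071e+42

1.071e+42


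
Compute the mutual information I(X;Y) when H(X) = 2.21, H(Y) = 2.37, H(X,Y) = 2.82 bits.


I(X;Y) = H(X) + H(Y) - H(X,Y) = 2.21 + 2.37 - 2.82 = 1.76

1.76 bits


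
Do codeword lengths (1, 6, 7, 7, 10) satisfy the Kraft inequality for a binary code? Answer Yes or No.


Kraft sum = sum(2^(-l_i)) = 0.5322, need <= 1. Result: satisfied (a binary prefix-free code with these lengths exists)

Yes


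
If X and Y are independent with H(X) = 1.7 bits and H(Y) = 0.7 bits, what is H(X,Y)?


For independent variables, H(X,Y) = H(X) + H(Y) = 1.7 + 0.7 = 2.4

2.4 bits


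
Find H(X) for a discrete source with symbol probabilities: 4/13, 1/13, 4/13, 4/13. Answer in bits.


H = -sum(p_i * log2(p_i)). Terms: -(4/13)*log2(4/13) = 0.523212; -(1/13)*log2(1/13) = 0.284649; -(4/13)*log2(4/13) = 0.523212; -(4/13)*log2(4/13) = 0.523212. H = 0.523212 + 0.284649 + 0.523212 + 0.523212 = 1.8543

1.8543 bits


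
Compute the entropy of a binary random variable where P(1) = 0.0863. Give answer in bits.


H = -p*log2(p) - (1-p)*log2(1-p). -0.0863*log2(0.0863) = 0.305027; -0.9137*log2(0.9137) = 0.118971. H = 0.305027 + 0.118971 = 0.424

0.424 bits


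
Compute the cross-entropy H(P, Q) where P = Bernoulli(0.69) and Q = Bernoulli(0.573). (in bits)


H(P,Q) = -p*log2(q) - (1-p)*log2(1-q). -0.69*log2(0.573) = 0.554341; -0.31*log2(0.427) = 0.380585. H(P,Q) = 0.554341 + 0.380585 = 0.9349

0.9349 bits


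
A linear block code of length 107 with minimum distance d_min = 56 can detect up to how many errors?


Detection capability = d_min - 1 = 56 - 1 = 55

55 errors


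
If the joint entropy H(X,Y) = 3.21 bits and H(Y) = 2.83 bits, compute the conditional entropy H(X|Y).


H(X|Y) = H(X,Y) - H(Y) = 3.21 - 2.83 = 0.38

0.38 bits


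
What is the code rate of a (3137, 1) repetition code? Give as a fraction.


Rate = k/n = 1/3137

1/3137


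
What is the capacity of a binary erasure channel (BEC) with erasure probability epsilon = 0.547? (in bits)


C = 1 - epsilon = 1 - 0.547 = 0.453

0.453 bits


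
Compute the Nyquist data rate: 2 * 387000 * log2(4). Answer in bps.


Rate = 2 * B * log2(M) = 2 * 387000 * 2.0 = 1548000.0

1548000.0 bps


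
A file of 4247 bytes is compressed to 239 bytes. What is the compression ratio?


Ratio = original / compressed = 4247 / 239 = 17.7699

17.7699


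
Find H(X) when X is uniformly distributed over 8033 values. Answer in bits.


H = log2(n) = log2(8033) = 12.9717

12.9717 bits


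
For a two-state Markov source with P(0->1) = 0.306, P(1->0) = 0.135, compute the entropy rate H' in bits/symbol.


Stationary distribution: pi_0 = p10/(p01+p10) = 0.3061, pi_1 = 0.6939. Entropy rate H' = pi_0*H(p01) + pi_1*H(p10) = 0.3061*0.8885 + 0.6939*0.571 = 0.6682

0.6682 bits/symbol


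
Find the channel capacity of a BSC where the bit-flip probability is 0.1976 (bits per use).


H(p) = -p*log2(p) - (1-p)*log2(1-p) = -0.1976*log2(0.1976) - 0.8024*log2(0.8024) = 0.462255 + 0.254847 = 0.7171. C = 1 - H(p) = 1 - 0.7171 = 0.2829

0.2829 bits


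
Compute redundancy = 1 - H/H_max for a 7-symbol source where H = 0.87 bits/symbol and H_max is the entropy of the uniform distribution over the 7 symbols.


H_max = log2(K) = log2(7) = 2.8074 bits/symbol. Redundancy = 1 - H/H_max = 1 - 0.87/2.8074 = 1 - 0.3099 = 0.6901

0.6901


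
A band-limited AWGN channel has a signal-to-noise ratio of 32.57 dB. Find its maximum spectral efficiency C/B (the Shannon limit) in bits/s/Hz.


SNR_linear = 10^(32.57/10) = 1807.1741; C/B = log2(1 + SNR_linear) = log2(1 + 1807.1741) = 10.8203

10.8203 bits/s/Hz


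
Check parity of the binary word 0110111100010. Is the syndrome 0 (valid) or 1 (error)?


Syndrome = XOR of all bits = 0 XOR 1 XOR 1 XOR 0 XOR 1 XOR 1 XOR 1 XOR 1 XOR 0 XOR 0 XOR 0 XOR 1 XOR 0 = 1

1


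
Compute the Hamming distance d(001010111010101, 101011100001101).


Count differing positions: ^ . . . . ^ . ^ ^ . ^ ^ . . . = 6 differences

6


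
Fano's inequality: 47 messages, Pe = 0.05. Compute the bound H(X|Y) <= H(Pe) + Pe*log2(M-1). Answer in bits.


H(Pe) = -Pe*log2(Pe) - (1-Pe)*log2(1-Pe) = -0.05*log2(0.05) - 0.95*log2(0.95) = 0.216096 + 0.070301 = 0.2864. Pe*log2(M-1) = 0.05*log2(46) = 0.276178. Bound = H(Pe) + Pe*log2(M-1) = 0.216096 + 0.070301 + 0.276178 = 0.5626

0.5626 bits


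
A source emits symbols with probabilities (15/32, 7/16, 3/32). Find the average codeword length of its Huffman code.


Huffman construction (repeatedly merge the two least-probable nodes; each merge adds 1 bit to every symbol beneath it): 3/32 + 7/16 = 17/32; 15/32 + 17/32 = 1. Resulting codeword lengths (in the order the probabilities were given): (1, 2, 2). L_avg = sum(p_i * l_i) = 15/32*1 + 7/16*2 + 3/32*2 = 49/32 = 1.5312

1.5312 bits


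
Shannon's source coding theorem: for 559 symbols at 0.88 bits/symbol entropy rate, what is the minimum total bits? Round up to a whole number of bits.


Minimum bits >= n * H = 559 * 0.88 = 491.92, rounded up to a whole number of bits = 492

492 bits


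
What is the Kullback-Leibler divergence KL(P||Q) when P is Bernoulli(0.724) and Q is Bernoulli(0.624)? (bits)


KL = p*log2(p/q) + (1-p)*log2((1-p)/(1-q)) = 0.724*log2(0.724/0.624) + 0.276*log2(0.276/0.376) = 0.0321

0.0321 bits


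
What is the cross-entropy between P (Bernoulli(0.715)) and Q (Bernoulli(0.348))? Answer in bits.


H(P,Q) = -p*log2(q) - (1-p)*log2(1-q). -0.715*log2(0.348) = 1.088831; -0.285*log2(0.652) = 0.175861. H(P,Q) = 1.088831 + 0.175861 = 1.2647

1.2647 bits


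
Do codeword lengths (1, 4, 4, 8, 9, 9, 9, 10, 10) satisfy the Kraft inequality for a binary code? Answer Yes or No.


Kraft sum = sum(2^(-l_i)) = 0.6367, need <= 1. Result: satisfied (a binary prefix-free code with these lengths exists)

Yes


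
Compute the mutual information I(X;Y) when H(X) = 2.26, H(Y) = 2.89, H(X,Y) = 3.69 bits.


I(X;Y) = H(X) + H(Y) - H(X,Y) = 2.26 + 2.89 - 3.69 = 1.46

1.46 bits


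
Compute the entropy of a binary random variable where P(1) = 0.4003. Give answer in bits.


H = -p*log2(p) - (1-p)*log2(1-p). -0.4003*log2(0.4003) = 0.528735; -0.5997*log2(0.5997) = 0.442391. H = 0.528735 + 0.442391 = 0.9711

0.9711 bits


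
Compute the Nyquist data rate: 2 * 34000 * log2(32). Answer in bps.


Rate = 2 * B * log2(M) = 2 * 34000 * 5.0 = 340000.0

340000.0 bps


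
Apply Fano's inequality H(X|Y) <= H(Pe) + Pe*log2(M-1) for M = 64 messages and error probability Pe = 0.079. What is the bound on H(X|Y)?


H(Pe) = -Pe*log2(Pe) - (1-Pe)*log2(1-Pe) = -0.079*log2(0.079) - 0.921*log2(0.921) = 0.289298 + 0.109348 = 0.3986. Pe*log2(M-1) = 0.079*log2(63) = 0.472205. Bound = H(Pe) + Pe*log2(M-1) = 0.289298 + 0.109348 + 0.472205 = 0.8709

0.8709 bits


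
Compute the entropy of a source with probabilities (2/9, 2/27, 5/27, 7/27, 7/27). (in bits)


H = -sum(p_i * log2(p_i)). Terms: -(2/9)*log2(2/9) = 0.482206; -(2/27)*log2(2/27) = 0.278140; -(5/27)*log2(5/27) = 0.450548; -(7/27)*log2(7/27) = 0.504916; -(7/27)*log2(7/27) = 0.504916. H = 0.482206 + 0.278140 + 0.450548 + 0.504916 + 0.504916 = 2.2207

2.2207 bits


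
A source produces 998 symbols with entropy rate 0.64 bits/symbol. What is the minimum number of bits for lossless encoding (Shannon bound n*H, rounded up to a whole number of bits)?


Minimum bits >= n * H = 998 * 0.64 = 638.72, rounded up to a whole number of bits = 639

639 bits


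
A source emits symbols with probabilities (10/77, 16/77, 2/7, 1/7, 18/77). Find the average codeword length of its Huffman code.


Huffman construction (repeatedly merge the two least-probable nodes; each merge adds 1 bit to every symbol beneath it): 10/77 + 1/7 = 3/11; 16/77 + 18/77 = 34/77; 3/11 + 2/7 = 43/77; 34/77 + 43/77 = 1. Resulting codeword lengths (in the order the probabilities were given): (3, 2, 2, 3, 2). L_avg = sum(p_i * l_i) = 10/77*3 + 16/77*2 + 2/7*2 + 1/7*3 + 18/77*2 = 25/11 = 2.2727

2.2727 bits


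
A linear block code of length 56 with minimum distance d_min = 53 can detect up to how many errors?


Detection capability = d_min - 1 = 53 - 1 = 52

52 errors


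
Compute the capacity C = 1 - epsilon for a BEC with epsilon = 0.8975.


C = 1 - epsilon = 1 - 0.8975 = 0.1025

0.1025 bits


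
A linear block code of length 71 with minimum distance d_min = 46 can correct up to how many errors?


Correction capability = floor((d-1)/2) = floor((46-1)/2) = 22

22 errors


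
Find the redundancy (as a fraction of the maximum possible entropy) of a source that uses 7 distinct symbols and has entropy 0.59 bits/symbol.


H_max = log2(K) = log2(7) = 2.8074 bits/symbol. Redundancy = 1 - H/H_max = 1 - 0.59/2.8074 = 1 - 0.2102 = 0.7898

0.7898


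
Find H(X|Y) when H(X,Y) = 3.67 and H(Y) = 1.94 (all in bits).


H(X|Y) = H(X,Y) - H(Y) = 3.67 - 1.94 = 1.73

1.73 bits


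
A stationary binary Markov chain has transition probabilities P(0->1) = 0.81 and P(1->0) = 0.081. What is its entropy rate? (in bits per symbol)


Stationary distribution: pi_0 = p10/(p01+p10) = 0.0909, pi_1 = 0.9091. Entropy rate H' = pi_0*H(p01) + pi_1*H(p10) = 0.0909*0.7015 + 0.9091*0.4057 = 0.4326

0.4326 bits/symbol


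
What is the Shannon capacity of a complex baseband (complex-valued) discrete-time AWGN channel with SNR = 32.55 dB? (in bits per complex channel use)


SNR_linear = 10^(32.55/10) = 1798.8709; C = log2(1 + SNR_linear) = log2(1 + 1798.8709) = 10.8137

10.8137 bits/channel use


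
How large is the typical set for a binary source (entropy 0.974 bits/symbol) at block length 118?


log2|A_typical| = nH = 118 * 0.974 = 114.932, so |A_typical| ~ 2^114.932 = 3.963e+34

3.963e+34


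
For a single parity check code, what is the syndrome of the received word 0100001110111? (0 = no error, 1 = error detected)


Syndrome = XOR of all bits = 0 XOR 1 XOR 0 XOR 0 XOR 0 XOR 0 XOR 1 XOR 1 XOR 1 XOR 0 XOR 1 XOR 1 XOR 1 = 1

1


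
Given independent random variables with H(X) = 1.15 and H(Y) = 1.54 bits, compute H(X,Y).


For independent variables, H(X,Y) = H(X) + H(Y) = 1.15 + 1.54 = 2.69

2.69 bits


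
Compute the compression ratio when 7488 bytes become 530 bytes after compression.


Ratio = original / compressed = 7488 / 530 = 14.1283

14.1283


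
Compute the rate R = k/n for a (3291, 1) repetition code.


Rate = k/n = 1/3291

1/3291


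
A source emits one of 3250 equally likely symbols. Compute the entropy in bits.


H = log2(n) = log2(3250) = 11.6662

11.6662 bits


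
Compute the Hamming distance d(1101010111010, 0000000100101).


Count differing positions: ^ ^ . ^ . ^ . . ^ ^ ^ ^ ^ = 9 differences

9


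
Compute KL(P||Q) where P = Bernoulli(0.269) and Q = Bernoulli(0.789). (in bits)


KL = p*log2(p/q) + (1-p)*log2((1-p)/(1-q)) = 0.269*log2(0.269/0.789) + 0.731*log2(0.731/0.211) = 0.8928

0.8928 bits


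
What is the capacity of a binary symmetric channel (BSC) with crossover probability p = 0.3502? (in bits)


H(p) = -p*log2(p) - (1-p)*log2(1-p) = -0.3502*log2(0.3502) - 0.6498*log2(0.6498) = 0.530115 + 0.404132 = 0.9342. C = 1 - H(p) = 1 - 0.9342 = 0.0658

0.0658 bits


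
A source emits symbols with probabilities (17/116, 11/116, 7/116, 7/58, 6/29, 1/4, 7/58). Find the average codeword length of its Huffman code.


Huffman construction (repeatedly merge the two least-probable nodes; each merge adds 1 bit to every symbol beneath it): 7/116 + 11/116 = 9/58; 7/58 + 7/58 = 7/29; 17/116 + 9/58 = 35/116; 6/29 + 7/29 = 13/29; 1/4 + 35/116 = 16/29; 13/29 + 16/29 = 1. Resulting codeword lengths (in the order the probabilities were given): (3, 4, 4, 3, 2, 2, 3). L_avg = sum(p_i * l_i) = 17/116*3 + 11/116*4 + 7/116*4 + 7/58*3 + 6/29*2 + 1/4*2 + 7/58*3 = 313/116 = 2.6983

2.6983 bits


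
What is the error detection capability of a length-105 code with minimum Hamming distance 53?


Detection capability = d_min - 1 = 53 - 1 = 52

52 errors


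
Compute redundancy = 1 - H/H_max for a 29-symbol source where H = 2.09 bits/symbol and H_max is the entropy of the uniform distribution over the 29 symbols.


H_max = log2(K) = log2(29) = 4.858 bits/symbol. Redundancy = 1 - H/H_max = 1 - 2.09/4.858 = 1 - 0.4302 = 0.5698

0.5698


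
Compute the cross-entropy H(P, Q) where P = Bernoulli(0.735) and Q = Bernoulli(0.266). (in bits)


H(P,Q) = -p*log2(q) - (1-p)*log2(1-q). -0.735*log2(0.266) = 1.404219; -0.265*log2(0.734) = 0.118229. H(P,Q) = 1.404219 + 0.118229 = 1.5224

1.5224 bits


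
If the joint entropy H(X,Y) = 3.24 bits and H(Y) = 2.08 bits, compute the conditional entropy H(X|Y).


H(X|Y) = H(X,Y) - H(Y) = 3.24 - 2.08 = 1.16

1.16 bits


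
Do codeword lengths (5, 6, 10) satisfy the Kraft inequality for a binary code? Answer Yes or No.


Kraft sum = sum(2^(-l_i)) = 0.0479, need <= 1. Result: satisfied (a binary prefix-free code with these lengths exists)

Yes


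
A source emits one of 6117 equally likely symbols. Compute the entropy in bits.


H = log2(n) = log2(6117) = 12.5786

12.5786 bits


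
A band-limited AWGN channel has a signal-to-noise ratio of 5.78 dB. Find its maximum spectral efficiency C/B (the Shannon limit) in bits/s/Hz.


SNR_linear = 10^(5.78/10) = 3.7844; C/B = log2(1 + SNR_linear) = log2(1 + 3.7844) = 2.2583

2.2583 bits/s/Hz


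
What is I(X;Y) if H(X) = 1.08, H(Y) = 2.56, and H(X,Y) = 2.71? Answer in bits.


I(X;Y) = H(X) + H(Y) - H(X,Y) = 1.08 + 2.56 - 2.71 = 0.93

0.93 bits


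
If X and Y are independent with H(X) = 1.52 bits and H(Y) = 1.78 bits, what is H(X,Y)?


For independent variables, H(X,Y) = H(X) + H(Y) = 1.52 + 1.78 = 3.3

3.3 bits


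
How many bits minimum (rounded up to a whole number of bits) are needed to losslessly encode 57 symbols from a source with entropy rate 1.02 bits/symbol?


Minimum bits >= n * H = 57 * 1.02 = 58.14, rounded up to a whole number of bits = 59

59 bits


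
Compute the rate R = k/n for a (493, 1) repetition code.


Rate = k/n = 1/493

1/493


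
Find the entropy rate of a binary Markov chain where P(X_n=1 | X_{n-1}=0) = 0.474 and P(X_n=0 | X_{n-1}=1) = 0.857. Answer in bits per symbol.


Stationary distribution: pi_0 = p10/(p01+p10) = 0.6439, pi_1 = 0.3561. Entropy rate H' = pi_0*H(p01) + pi_1*H(p10) = 0.6439*0.998 + 0.3561*0.592 = 0.8535

0.8535 bits/symbol


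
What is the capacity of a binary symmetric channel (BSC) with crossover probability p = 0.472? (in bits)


H(p) = -p*log2(p) - (1-p)*log2(1-p) = -0.472*log2(0.472) - 0.528*log2(0.528) = 0.511243 + 0.486494 = 0.9977. C = 1 - H(p) = 1 - 0.9977 = 0.0023

0.0023 bits


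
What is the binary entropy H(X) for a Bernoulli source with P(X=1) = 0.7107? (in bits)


H = -p*log2(p) - (1-p)*log2(1-p). -0.7107*log2(0.7107) = 0.350153; -0.2893*log2(0.2893) = 0.517662. H = 0.350153 + 0.517662 = 0.8678

0.8678 bits


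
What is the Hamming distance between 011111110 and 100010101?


Count differing positions: ^ ^ ^ ^ . ^ . ^ ^ = 7 differences

7


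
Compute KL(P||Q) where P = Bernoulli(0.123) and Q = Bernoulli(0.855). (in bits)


KL = p*log2(p/q) + (1-p)*log2((1-p)/(1-q)) = 0.123*log2(0.123/0.855) + 0.877*log2(0.877/0.145) = 1.9331

1.9331 bits


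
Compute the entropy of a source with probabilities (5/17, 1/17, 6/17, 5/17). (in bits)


H = -sum(p_i * log2(p_i)). Terms: -(5/17)*log2(5/17) = 0.519275; -(1/17)*log2(1/17) = 0.240439; -(6/17)*log2(6/17) = 0.530294; -(5/17)*log2(5/17) = 0.519275. H = 0.519275 + 0.240439 + 0.530294 + 0.519275 = 1.8093

1.8093 bits


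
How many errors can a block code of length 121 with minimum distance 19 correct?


Correction capability = floor((d-1)/2) = floor((19-1)/2) = 9

9 errors


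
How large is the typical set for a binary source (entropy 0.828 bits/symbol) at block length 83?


log2|A_typical| = nH = 83 * 0.828 = 68.724, so |A_typical| ~ 2^68.724 = 4.875e+20

4.875e+20


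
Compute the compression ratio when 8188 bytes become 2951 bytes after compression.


Ratio = original / compressed = 8188 / 2951 = 2.7747

2.7747


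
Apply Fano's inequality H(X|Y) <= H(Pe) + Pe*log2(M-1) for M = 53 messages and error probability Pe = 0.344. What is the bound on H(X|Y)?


H(Pe) = -Pe*log2(Pe) - (1-Pe)*log2(1-Pe) = -0.344*log2(0.344) - 0.656*log2(0.656) = 0.529595 + 0.399000 = 0.9286. Pe*log2(M-1) = 0.344*log2(52) = 1.960951. Bound = H(Pe) + Pe*log2(M-1) = 0.529595 + 0.399000 + 1.960951 = 2.8895

2.8895 bits


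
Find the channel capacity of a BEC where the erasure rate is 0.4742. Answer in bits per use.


C = 1 - epsilon = 1 - 0.4742 = 0.5258

0.5258 bits


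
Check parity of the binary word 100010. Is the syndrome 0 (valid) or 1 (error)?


Syndrome = XOR of all bits = 1 XOR 0 XOR 0 XOR 0 XOR 1 XOR 0 = 0

0


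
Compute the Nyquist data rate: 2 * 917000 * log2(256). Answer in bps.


Rate = 2 * B * log2(M) = 2 * 917000 * 8.0 = 14672000.0

14672000.0 bps


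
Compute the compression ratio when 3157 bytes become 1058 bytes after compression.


Ratio = original / compressed = 3157 / 1058 = 2.9839

2.9839


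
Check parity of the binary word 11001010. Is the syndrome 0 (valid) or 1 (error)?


Syndrome = XOR of all bits = 1 XOR 1 XOR 0 XOR 0 XOR 1 XOR 0 XOR 1 XOR 0 = 0

0


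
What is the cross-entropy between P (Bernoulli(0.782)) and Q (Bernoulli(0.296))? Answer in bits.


H(P,Q) = -p*log2(q) - (1-p)*log2(1-q). -0.782*log2(0.296) = 1.373451; -0.218*log2(0.704) = 0.110385. H(P,Q) = 1.373451 + 0.110385 = 1.4838

1.4838 bits


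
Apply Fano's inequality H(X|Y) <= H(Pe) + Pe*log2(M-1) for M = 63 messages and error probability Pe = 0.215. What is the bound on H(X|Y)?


H(Pe) = -Pe*log2(Pe) - (1-Pe)*log2(1-Pe) = -0.215*log2(0.215) - 0.785*log2(0.785) = 0.476782 + 0.274150 = 0.7509. Pe*log2(M-1) = 0.215*log2(62) = 1.280152. Bound = H(Pe) + Pe*log2(M-1) = 0.476782 + 0.274150 + 1.280152 = 2.0311

2.0311 bits


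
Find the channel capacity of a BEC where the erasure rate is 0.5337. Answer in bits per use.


C = 1 - epsilon = 1 - 0.5337 = 0.4663

0.4663 bits


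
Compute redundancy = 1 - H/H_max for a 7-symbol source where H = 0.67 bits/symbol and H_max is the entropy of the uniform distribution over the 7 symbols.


H_max = log2(K) = log2(7) = 2.8074 bits/symbol. Redundancy = 1 - H/H_max = 1 - 0.67/2.8074 = 1 - 0.2387 = 0.7613

0.7613


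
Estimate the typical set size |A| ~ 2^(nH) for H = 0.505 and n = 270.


log2|A_typical| = nH = 270 * 0.505 = 136.35, so |A_typical| ~ 2^136.35 = 1.110e+41

1.110e+41


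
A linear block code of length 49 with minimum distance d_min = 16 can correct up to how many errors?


Correction capability = floor((d-1)/2) = floor((16-1)/2) = 7

7 errors


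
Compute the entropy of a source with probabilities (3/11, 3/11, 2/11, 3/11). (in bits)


H = -sum(p_i * log2(p_i)). Terms: -(3/11)*log2(3/11) = 0.511219; -(3/11)*log2(3/11) = 0.511219; -(2/11)*log2(2/11) = 0.447169; -(3/11)*log2(3/11) = 0.511219. H = 0.511219 + 0.511219 + 0.447169 + 0.511219 = 1.9808

1.9808 bits


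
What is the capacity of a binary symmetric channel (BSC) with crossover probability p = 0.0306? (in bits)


H(p) = -p*log2(p) - (1-p)*log2(1-p) = -0.0306*log2(0.0306) - 0.9694*log2(0.9694) = 0.153928 + 0.043464 = 0.1974. C = 1 - H(p) = 1 - 0.1974 = 0.8026

0.8026 bits


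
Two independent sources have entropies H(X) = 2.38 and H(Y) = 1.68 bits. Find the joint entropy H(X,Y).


For independent variables, H(X,Y) = H(X) + H(Y) = 2.38 + 1.68 = 4.06

4.06 bits


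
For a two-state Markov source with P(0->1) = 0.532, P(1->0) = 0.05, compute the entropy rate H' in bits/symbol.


Stationary distribution: pi_0 = p10/(p01+p10) = 0.0859, pi_1 = 0.9141. Entropy rate H' = pi_0*H(p01) + pi_1*H(p10) = 0.0859*0.997 + 0.9141*0.2864 = 0.3474

0.3474 bits/symbol


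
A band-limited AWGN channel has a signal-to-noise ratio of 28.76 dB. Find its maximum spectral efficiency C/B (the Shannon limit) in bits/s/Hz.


SNR_linear = 10^(28.76/10) = 751.6229; C/B = log2(1 + SNR_linear) = log2(1 + 751.6229) = 9.5558

9.5558 bits/s/Hz


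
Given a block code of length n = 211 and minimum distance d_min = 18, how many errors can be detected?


Detection capability = d_min - 1 = 18 - 1 = 17

17 errors


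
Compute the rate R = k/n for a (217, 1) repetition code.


Rate = k/n = 1/217

1/217


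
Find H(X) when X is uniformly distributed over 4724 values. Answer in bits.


H = log2(n) = log2(4724) = 12.2058

12.2058 bits


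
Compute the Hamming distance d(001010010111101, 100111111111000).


Count differing positions: ^ . ^ ^ . ^ ^ . ^ . . . ^ . ^ = 8 differences

8


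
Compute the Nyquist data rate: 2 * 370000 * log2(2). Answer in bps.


Rate = 2 * B * log2(M) = 2 * 370000 * 1.0 = 740000.0

740000.0 bps


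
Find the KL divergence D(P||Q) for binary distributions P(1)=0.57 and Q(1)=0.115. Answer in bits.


KL = p*log2(p/q) + (1-p)*log2((1-p)/(1-q)) = 0.57*log2(0.57/0.115) + 0.43*log2(0.43/0.885) = 0.8685

0.8685 bits


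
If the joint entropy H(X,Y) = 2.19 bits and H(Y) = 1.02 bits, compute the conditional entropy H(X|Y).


H(X|Y) = H(X,Y) - H(Y) = 2.19 - 1.02 = 1.17

1.17 bits


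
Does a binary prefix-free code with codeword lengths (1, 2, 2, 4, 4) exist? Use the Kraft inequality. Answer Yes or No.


Kraft sum = sum(2^(-l_i)) = 1.125, need <= 1. Result: violated (a binary prefix-free code with these lengths cannot exist)

No


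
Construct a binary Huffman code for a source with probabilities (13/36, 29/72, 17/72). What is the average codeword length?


Huffman construction (repeatedly merge the two least-probable nodes; each merge adds 1 bit to every symbol beneath it): 17/72 + 13/36 = 43/72; 29/72 + 43/72 = 1. Resulting codeword lengths (in the order the probabilities were given): (2, 1, 2). L_avg = sum(p_i * l_i) = 13/36*2 + 29/72*1 + 17/72*2 = 115/72 = 1.5972

1.5972 bits


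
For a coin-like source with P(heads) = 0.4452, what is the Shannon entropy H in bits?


H = -p*log2(p) - (1-p)*log2(1-p). -0.4452*log2(0.4452) = 0.519760; -0.5548*log2(0.5548) = 0.471558. H = 0.519760 + 0.471558 = 0.9913

0.9913 bits


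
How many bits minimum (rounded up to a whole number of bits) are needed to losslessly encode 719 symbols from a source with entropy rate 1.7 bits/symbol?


Minimum bits >= n * H = 719 * 1.7 = 1222.3, rounded up to a whole number of bits = 1223

1223 bits


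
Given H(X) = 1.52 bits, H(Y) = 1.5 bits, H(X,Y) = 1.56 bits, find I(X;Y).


I(X;Y) = H(X) + H(Y) - H(X,Y) = 1.52 + 1.5 - 1.56 = 1.46

1.46 bits


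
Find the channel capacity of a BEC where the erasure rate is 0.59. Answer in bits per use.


C = 1 - epsilon = 1 - 0.59 = 0.41

0.41 bits


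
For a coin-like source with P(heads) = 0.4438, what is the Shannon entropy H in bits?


H = -p*log2(p) - (1-p)*log2(1-p). -0.4438*log2(0.4438) = 0.520142; -0.5562*log2(0.5562) = 0.470726. H = 0.520142 + 0.470726 = 0.9909

0.9909 bits


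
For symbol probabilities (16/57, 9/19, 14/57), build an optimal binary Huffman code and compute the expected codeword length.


Huffman construction (repeatedly merge the two least-probable nodes; each merge adds 1 bit to every symbol beneath it): 14/57 + 16/57 = 10/19; 9/19 + 10/19 = 1. Resulting codeword lengths (in the order the probabilities were given): (2, 1, 2). L_avg = sum(p_i * l_i) = 16/57*2 + 9/19*1 + 14/57*2 = 29/19 = 1.5263

1.5263 bits


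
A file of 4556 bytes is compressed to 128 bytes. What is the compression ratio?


Ratio = original / compressed = 4556 / 128 = 35.5938

35.5938


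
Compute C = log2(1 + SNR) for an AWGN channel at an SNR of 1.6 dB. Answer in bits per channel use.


SNR_linear = 10^(1.6/10) = 1.4454; C = log2(1 + SNR_linear) = log2(1 + 1.4454) = 1.2901

1.2901 bits/channel use


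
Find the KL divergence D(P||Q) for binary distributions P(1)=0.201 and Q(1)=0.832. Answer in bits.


KL = p*log2(p/q) + (1-p)*log2((1-p)/(1-q)) = 0.201*log2(0.201/0.832) + 0.799*log2(0.799/0.168) = 1.3856

1.3856 bits


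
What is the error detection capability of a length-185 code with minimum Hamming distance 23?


Detection capability = d_min - 1 = 23 - 1 = 22

22 errors


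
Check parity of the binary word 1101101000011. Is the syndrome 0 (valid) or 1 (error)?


Syndrome = XOR of all bits = 1 XOR 1 XOR 0 XOR 1 XOR 1 XOR 0 XOR 1 XOR 0 XOR 0 XOR 0 XOR 0 XOR 1 XOR 1 = 1

1


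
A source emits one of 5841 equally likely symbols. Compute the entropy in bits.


H = log2(n) = log2(5841) = 12.512

12.512 bits


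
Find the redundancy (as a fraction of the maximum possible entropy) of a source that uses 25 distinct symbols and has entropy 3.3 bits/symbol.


H_max = log2(K) = log2(25) = 4.6439 bits/symbol. Redundancy = 1 - H/H_max = 1 - 3.3/4.6439 = 1 - 0.7106 = 0.2894

0.2894


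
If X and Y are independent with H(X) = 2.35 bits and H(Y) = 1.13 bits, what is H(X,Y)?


For independent variables, H(X,Y) = H(X) + H(Y) = 2.35 + 1.13 = 3.48

3.48 bits


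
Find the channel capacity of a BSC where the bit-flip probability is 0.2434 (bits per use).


H(p) = -p*log2(p) - (1-p)*log2(1-p) = -0.2434*log2(0.2434) - 0.7566*log2(0.7566) = 0.496195 + 0.304454 = 0.8006. C = 1 - H(p) = 1 - 0.8006 = 0.1994

0.1994 bits


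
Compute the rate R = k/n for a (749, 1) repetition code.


Rate = k/n = 1/749

1/749


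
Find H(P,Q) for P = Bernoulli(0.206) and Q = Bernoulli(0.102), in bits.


H(P,Q) = -p*log2(q) - (1-p)*log2(1-q). -0.206*log2(0.102) = 0.678432; -0.794*log2(0.898) = 0.123239. H(P,Q) = 0.678432 + 0.123239 = 0.8017

0.8017 bits


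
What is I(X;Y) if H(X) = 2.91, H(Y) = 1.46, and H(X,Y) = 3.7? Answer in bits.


I(X;Y) = H(X) + H(Y) - H(X,Y) = 2.91 + 1.46 - 3.7 = 0.67

0.67 bits


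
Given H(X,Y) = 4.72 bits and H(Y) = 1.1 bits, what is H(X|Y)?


H(X|Y) = H(X,Y) - H(Y) = 4.72 - 1.1 = 3.62

3.62 bits


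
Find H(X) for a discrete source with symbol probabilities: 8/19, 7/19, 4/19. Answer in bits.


H = -sum(p_i * log2(p_i)). Terms: -(8/19)*log2(8/19) = 0.525443; -(7/19)*log2(7/19) = 0.530737; -(4/19)*log2(4/19) = 0.473248. H = 0.525443 + 0.530737 + 0.473248 = 1.5294

1.5294 bits


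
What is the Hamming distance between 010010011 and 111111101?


Count differing positions: ^ . ^ ^ . ^ ^ ^ . = 6 differences

6


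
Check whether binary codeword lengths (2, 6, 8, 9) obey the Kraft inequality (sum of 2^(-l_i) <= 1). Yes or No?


Kraft sum = sum(2^(-l_i)) = 0.2715, need <= 1. Result: satisfied (a binary prefix-free code with these lengths exists)

Yes


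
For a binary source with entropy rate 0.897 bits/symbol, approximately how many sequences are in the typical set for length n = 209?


log2|A_typical| = nH = 209 * 0.897 = 187.473, so |A_typical| ~ 2^187.473 = 2.723e+56

2.723e+56


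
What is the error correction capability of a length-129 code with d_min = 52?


Correction capability = floor((d-1)/2) = floor((52-1)/2) = 25

25 errors


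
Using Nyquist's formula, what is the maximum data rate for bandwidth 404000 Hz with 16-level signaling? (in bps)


Rate = 2 * B * log2(M) = 2 * 404000 * 4.0 = 3232000.0

3232000.0 bps


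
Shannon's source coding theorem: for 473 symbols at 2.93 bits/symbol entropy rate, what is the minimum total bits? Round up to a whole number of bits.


Minimum bits >= n * H = 473 * 2.93 = 1385.89, rounded up to a whole number of bits = 1386

1386 bits


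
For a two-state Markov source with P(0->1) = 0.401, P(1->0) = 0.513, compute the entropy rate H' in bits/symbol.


Stationary distribution: pi_0 = p10/(p01+p10) = 0.5613, pi_1 = 0.4387. Entropy rate H' = pi_0*H(p01) + pi_1*H(p10) = 0.5613*0.9715 + 0.4387*0.9995 = 0.9838

0.9838 bits/symbol


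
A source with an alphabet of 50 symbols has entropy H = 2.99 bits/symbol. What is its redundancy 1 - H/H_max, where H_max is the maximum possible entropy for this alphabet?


H_max = log2(K) = log2(50) = 5.6439 bits/symbol. Redundancy = 1 - H/H_max = 1 - 2.99/5.6439 = 1 - 0.5298 = 0.4702

0.4702


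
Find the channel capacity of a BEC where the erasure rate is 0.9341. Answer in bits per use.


C = 1 - epsilon = 1 - 0.9341 = 0.0659

0.0659 bits


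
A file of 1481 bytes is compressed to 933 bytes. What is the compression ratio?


Ratio = original / compressed = 1481 / 933 = 1.5874

1.5874


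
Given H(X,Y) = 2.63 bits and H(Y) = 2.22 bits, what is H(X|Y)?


H(X|Y) = H(X,Y) - H(Y) = 2.63 - 2.22 = 0.41

0.41 bits


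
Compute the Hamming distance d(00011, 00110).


Count differing positions: . . ^ . ^ = 2 differences

2


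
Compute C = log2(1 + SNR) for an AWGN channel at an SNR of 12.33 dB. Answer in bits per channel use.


SNR_linear = 10^(12.33/10) = 17.1002; C = log2(1 + SNR_linear) = log2(1 + 17.1002) = 4.1779

4.1779 bits/channel use


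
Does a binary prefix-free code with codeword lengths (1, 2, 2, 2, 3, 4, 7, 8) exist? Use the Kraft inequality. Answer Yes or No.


Kraft sum = sum(2^(-l_i)) = 1.4492, need <= 1. Result: violated (a binary prefix-free code with these lengths cannot exist)

No


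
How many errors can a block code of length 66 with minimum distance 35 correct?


Correction capability = floor((d-1)/2) = floor((35-1)/2) = 17

17 errors


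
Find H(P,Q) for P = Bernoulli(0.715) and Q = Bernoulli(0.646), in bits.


H(P,Q) = -p*log2(q) - (1-p)*log2(1-q). -0.715*log2(0.646) = 0.450732; -0.285*log2(0.354) = 0.426981. H(P,Q) = 0.450732 + 0.426981 = 0.8777

0.8777 bits


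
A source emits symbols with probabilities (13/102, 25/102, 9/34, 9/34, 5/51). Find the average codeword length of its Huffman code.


Huffman construction (repeatedly merge the two least-probable nodes; each merge adds 1 bit to every symbol beneath it): 5/51 + 13/102 = 23/102; 23/102 + 25/102 = 8/17; 9/34 + 9/34 = 9/17; 8/17 + 9/17 = 1. Resulting codeword lengths (in the order the probabilities were given): (3, 2, 2, 2, 3). L_avg = sum(p_i * l_i) = 13/102*3 + 25/102*2 + 9/34*2 + 9/34*2 + 5/51*3 = 227/102 = 2.2255

2.2255 bits


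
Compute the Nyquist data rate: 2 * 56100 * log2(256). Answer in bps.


Rate = 2 * B * log2(M) = 2 * 56100 * 8.0 = 897600.0

897600.0 bps


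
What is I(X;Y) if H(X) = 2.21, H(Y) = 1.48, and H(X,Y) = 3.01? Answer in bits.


I(X;Y) = H(X) + H(Y) - H(X,Y) = 2.21 + 1.48 - 3.01 = 0.68

0.68 bits


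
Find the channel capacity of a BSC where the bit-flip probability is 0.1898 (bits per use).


H(p) = -p*log2(p) - (1-p)*log2(1-p) = -0.1898*log2(0.1898) - 0.8102*log2(0.8102) = 0.455036 + 0.246017 = 0.7011. C = 1 - H(p) = 1 - 0.7011 = 0.2989

0.2989 bits


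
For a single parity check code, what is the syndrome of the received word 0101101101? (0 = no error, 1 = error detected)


Syndrome = XOR of all bits = 0 XOR 1 XOR 0 XOR 1 XOR 1 XOR 0 XOR 1 XOR 1 XOR 0 XOR 1 = 0

0


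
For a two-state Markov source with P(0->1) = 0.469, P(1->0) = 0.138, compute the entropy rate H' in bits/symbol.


Stationary distribution: pi_0 = p10/(p01+p10) = 0.2273, pi_1 = 0.7727. Entropy rate H' = pi_0*H(p01) + pi_1*H(p10) = 0.2273*0.9972 + 0.7727*0.579 = 0.6741

0.6741 bits/symbol


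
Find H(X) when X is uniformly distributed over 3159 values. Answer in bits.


H = log2(n) = log2(3159) = 11.6253

11.6253 bits


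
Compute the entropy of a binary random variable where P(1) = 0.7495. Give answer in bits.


H = -p*log2(p) - (1-p)*log2(1-p). -0.7495*log2(0.7495) = 0.311792; -0.2505*log2(0.2505) = 0.500278. H = 0.311792 + 0.500278 = 0.8121

0.8121 bits


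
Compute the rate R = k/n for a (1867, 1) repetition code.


Rate = k/n = 1/1867

1/1867


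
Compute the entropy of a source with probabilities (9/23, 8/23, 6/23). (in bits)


H = -sum(p_i * log2(p_i)). Terms: -(9/23)*log2(9/23) = 0.529684; -(8/23)*log2(8/23) = 0.529935; -(6/23)*log2(6/23) = 0.505722. H = 0.529684 + 0.529935 + 0.505722 = 1.5653

1.5653 bits


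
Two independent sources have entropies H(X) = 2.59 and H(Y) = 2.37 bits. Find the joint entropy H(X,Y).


For independent variables, H(X,Y) = H(X) + H(Y) = 2.59 + 2.37 = 4.96

4.96 bits


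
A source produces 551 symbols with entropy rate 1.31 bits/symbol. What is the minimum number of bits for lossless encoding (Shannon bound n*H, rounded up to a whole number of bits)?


Minimum bits >= n * H = 551 * 1.31 = 721.81, rounded up to a whole number of bits = 722

722 bits


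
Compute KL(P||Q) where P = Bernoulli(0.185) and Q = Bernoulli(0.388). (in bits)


KL = p*log2(p/q) + (1-p)*log2((1-p)/(1-q)) = 0.185*log2(0.185/0.388) + 0.815*log2(0.815/0.612) = 0.1391

0.1391 bits


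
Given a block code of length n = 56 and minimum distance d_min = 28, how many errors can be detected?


Detection capability = d_min - 1 = 28 - 1 = 27

27 errors


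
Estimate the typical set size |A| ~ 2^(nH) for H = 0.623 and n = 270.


log2|A_typical| = nH = 270 * 0.623 = 168.21, so |A_typical| ~ 2^168.21 = 4.328e+50

4.328e+50


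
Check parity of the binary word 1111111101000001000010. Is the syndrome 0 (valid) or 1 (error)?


Syndrome = XOR of all bits = 1 XOR 1 XOR 1 XOR 1 XOR 1 XOR 1 XOR 1 XOR 1 XOR 0 XOR 1 XOR 0 XOR 0 XOR 0 XOR 0 XOR 0 XOR 1 XOR 0 XOR 0 XOR 0 XOR 0 XOR 1 XOR 0 = 1

1


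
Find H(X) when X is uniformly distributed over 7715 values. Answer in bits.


H = log2(n) = log2(7715) = 12.9135

12.9135 bits


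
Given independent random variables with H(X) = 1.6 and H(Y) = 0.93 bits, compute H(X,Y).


For independent variables, H(X,Y) = H(X) + H(Y) = 1.6 + 0.93 = 2.53

2.53 bits


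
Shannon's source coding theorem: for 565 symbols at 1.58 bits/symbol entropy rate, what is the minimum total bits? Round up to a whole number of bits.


Minimum bits >= n * H = 565 * 1.58 = 892.7, rounded up to a whole number of bits = 893

893 bits


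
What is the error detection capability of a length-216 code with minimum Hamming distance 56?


Detection capability = d_min - 1 = 56 - 1 = 55

55 errors


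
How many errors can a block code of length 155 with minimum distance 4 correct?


Correction capability = floor((d-1)/2) = floor((4-1)/2) = 1

1 errors


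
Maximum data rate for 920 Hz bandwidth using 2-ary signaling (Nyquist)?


Rate = 2 * B * log2(M) = 2 * 920 * 1.0 = 1840.0

1840.0 bps


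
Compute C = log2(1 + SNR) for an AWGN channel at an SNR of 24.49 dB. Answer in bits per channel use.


SNR_linear = 10^(24.49/10) = 281.1901; C = log2(1 + SNR_linear) = log2(1 + 281.1901) = 8.1405

8.1405 bits/channel use


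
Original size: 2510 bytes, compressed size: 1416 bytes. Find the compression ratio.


Ratio = original / compressed = 2510 / 1416 = 1.7726

1.7726


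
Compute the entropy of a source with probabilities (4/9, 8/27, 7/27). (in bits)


H = -sum(p_i * log2(p_i)). Terms: -(4/9)*log2(4/9) = 0.519967; -(8/27)*log2(8/27) = 0.519967; -(7/27)*log2(7/27) = 0.504916. H = 0.519967 + 0.519967 + 0.504916 = 1.5448

1.5448 bits


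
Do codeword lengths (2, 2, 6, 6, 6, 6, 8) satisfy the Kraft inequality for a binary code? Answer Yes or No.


Kraft sum = sum(2^(-l_i)) = 0.5664, need <= 1. Result: satisfied (a binary prefix-free code with these lengths exists)

Yes


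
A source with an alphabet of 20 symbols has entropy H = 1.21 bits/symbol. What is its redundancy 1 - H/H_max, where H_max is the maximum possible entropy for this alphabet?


H_max = log2(K) = log2(20) = 4.3219 bits/symbol. Redundancy = 1 - H/H_max = 1 - 1.21/4.3219 = 1 - 0.28 = 0.72

0.72


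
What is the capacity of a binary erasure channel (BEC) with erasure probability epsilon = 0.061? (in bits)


C = 1 - epsilon = 1 - 0.061 = 0.939

0.939 bits


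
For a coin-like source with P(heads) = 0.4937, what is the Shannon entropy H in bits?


H = -p*log2(p) - (1-p)*log2(1-p). -0.4937*log2(0.4937) = 0.502731; -0.5063*log2(0.5063) = 0.497154. H = 0.502731 + 0.497154 = 0.9999

0.9999 bits


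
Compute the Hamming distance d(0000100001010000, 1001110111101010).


Count differing positions: ^ . . ^ . ^ . ^ ^ . ^ ^ ^ . ^ . = 9 differences

9


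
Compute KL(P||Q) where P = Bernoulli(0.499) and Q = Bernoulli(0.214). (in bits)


KL = p*log2(p/q) + (1-p)*log2((1-p)/(1-q)) = 0.499*log2(0.499/0.214) + 0.501*log2(0.501/0.786) = 0.284

0.284 bits


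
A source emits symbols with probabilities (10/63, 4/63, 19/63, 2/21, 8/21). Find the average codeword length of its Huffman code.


Huffman construction (repeatedly merge the two least-probable nodes; each merge adds 1 bit to every symbol beneath it): 4/63 + 2/21 = 10/63; 10/63 + 10/63 = 20/63; 19/63 + 20/63 = 13/21; 8/21 + 13/21 = 1. Resulting codeword lengths (in the order the probabilities were given): (3, 4, 2, 4, 1). L_avg = sum(p_i * l_i) = 10/63*3 + 4/63*4 + 19/63*2 + 2/21*4 + 8/21*1 = 44/21 = 2.0952

2.0952 bits


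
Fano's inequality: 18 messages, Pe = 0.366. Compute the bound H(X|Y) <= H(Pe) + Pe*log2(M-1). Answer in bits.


H(Pe) = -Pe*log2(Pe) - (1-Pe)*log2(1-Pe) = -0.366*log2(0.366) - 0.634*log2(0.634) = 0.530731 + 0.416820 = 0.9476. Pe*log2(M-1) = 0.366*log2(17) = 1.496011. Bound = H(Pe) + Pe*log2(M-1) = 0.530731 + 0.416820 + 1.496011 = 2.4436

2.4436 bits


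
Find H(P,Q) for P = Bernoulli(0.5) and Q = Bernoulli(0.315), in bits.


H(P,Q) = -p*log2(q) - (1-p)*log2(1-q). -0.5*log2(0.315) = 0.833288; -0.5*log2(0.685) = 0.272912. H(P,Q) = 0.833288 + 0.272912 = 1.1062

1.1062 bits


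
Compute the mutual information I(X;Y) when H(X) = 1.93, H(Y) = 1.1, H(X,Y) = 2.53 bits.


I(X;Y) = H(X) + H(Y) - H(X,Y) = 1.93 + 1.1 - 2.53 = 0.5

0.5 bits


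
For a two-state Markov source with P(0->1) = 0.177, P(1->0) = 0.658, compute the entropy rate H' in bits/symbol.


Stationary distribution: pi_0 = p10/(p01+p10) = 0.788, pi_1 = 0.212. Entropy rate H' = pi_0*H(p01) + pi_1*H(p10) = 0.788*0.6735 + 0.212*0.9267 = 0.7272

0.7272 bits/symbol


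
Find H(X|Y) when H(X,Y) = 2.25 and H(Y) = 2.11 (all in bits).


H(X|Y) = H(X,Y) - H(Y) = 2.25 - 2.11 = 0.14

0.14 bits


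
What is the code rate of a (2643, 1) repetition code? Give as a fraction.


Rate = k/n = 1/2643

1/2643


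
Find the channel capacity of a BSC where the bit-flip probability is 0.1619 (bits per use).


H(p) = -p*log2(p) - (1-p)*log2(1-p) = -0.1619*log2(0.1619) - 0.8381*log2(0.8381) = 0.425283 + 0.213553 = 0.6388. C = 1 - H(p) = 1 - 0.6388 = 0.3612

0.3612 bits
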